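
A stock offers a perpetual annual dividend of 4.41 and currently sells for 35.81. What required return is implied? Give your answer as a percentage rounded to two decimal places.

P = C/r ⇒ r = C/P = 4.41/35.81 = 0.123150

12.31%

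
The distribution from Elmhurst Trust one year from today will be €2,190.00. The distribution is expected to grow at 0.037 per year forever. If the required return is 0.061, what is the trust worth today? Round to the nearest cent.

€91250.00

Growing perpetuity: P = D₁ / (r − g) = €2,190.0000 / (0.061 − 0.037) = €91,250.00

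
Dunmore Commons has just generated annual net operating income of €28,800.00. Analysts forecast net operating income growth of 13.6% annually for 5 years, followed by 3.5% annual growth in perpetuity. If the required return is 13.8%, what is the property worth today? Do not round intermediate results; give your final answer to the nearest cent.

€430106.49

D_1 = 32716.80000
D_2 = 37166.28480
D_3 = 42220.89953
D_4 = 47962.94187
D_5 = 54485.90196
Terminal value at year 5: TV = D_5×(1+g_2)/(r−g_2) = 56392.90853/0.103 = 547503.96633
P_0 = D_1/(1+r)^1 + D_2/(1+r)^2 + D_3/(1+r)^3 + D_4/(1+r)^4 + D_5/(1+r)^5 + TV/(1+r)^5
    = 28749.38489 + 28698.85873 + 28648.42136 + 28598.07265 + 28547.81241 + 286863.94026 = 430106.49029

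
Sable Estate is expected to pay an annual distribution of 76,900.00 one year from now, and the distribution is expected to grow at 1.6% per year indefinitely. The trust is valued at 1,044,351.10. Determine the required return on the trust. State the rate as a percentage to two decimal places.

P = D₁/(r − g) ⇒ r = D₁/P + g = 76,900.0000/1,044,351.10 + 0.016 = 0.073634 + 0.016 = 0.089634

8.96%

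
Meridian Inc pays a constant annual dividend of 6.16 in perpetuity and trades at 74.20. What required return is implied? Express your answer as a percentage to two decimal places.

8.30%

P = C/r ⇒ r = C/P = 6.16/74.20 = 0.083019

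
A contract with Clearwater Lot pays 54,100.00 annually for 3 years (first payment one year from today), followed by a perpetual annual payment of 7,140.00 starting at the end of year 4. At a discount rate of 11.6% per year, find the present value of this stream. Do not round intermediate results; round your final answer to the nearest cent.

PV of 3-year annuity: 54,100.00 × [1 − (1+0.116)^−3] / 0.116 = 130837.46235
Perpetuity value at year 3: 7,140.00 / 0.116 = 61551.72414
PV of perpetuity: 61551.72414 / (1+0.116)^3 = 44284.08123
Total PV = 130837.46235 + 44284.08123 = 175121.54358

175121.54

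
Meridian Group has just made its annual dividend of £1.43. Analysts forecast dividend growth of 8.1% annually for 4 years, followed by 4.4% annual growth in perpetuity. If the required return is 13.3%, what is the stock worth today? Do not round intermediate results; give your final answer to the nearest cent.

£18.99

D_1 = 1.54583
D_2 = 1.67104
D_3 = 1.80640
D_4 = 1.95271
Terminal value at year 4: TV = D_4×(1+g_2)/(r−g_2) = 2.03863/0.089 = 22.90600
P_0 = D_1/(1+r)^1 + D_2/(1+r)^2 + D_3/(1+r)^3 + D_4/(1+r)^4 + TV/(1+r)^4
    = 1.36437 + 1.30175 + 1.24201 + 1.18500 + 13.90048 = 18.99360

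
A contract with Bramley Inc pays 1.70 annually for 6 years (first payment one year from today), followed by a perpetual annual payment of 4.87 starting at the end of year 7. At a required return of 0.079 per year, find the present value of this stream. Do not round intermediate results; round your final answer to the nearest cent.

PV of 6-year annuity: 1.70 × [1 − (1+0.079)^−6] / 0.079 = 7.88279
Perpetuity value at year 6: 4.87 / 0.079 = 61.64557
PV of perpetuity: 61.64557 / (1+0.079)^6 = 39.06368
Total PV = 7.88279 + 39.06368 = 46.94648

46.95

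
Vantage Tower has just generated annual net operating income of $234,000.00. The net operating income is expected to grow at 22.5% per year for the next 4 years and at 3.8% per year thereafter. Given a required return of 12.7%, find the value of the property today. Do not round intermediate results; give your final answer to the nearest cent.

$4967489.05

D_1 = 286650.00000
D_2 = 351146.25000
D_3 = 430154.15625
D_4 = 526938.84141
Terminal value at year 4: TV = D_4×(1+g_2)/(r−g_2) = 546962.51738/0.089 = 6145646.26269
P_0 = D_1/(1+r)^1 + D_2/(1+r)^2 + D_3/(1+r)^3 + D_4/(1+r)^4 + TV/(1+r)^4
    = 254347.82609 + 276465.02836 + 300505.46560 + 326636.37566 + 3809534.35878 = 4967489.05448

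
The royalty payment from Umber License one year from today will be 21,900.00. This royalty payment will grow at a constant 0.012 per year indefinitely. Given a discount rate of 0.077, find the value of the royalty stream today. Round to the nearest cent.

Growing perpetuity: P = D₁ / (r − g) = 21,900.0000 / (0.077 − 0.012) = 336,923.08

336923.08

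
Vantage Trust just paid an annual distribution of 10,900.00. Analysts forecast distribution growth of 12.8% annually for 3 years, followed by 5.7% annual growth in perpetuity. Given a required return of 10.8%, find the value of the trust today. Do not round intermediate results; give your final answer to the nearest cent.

D_1 = 12295.20000
D_2 = 13868.98560
D_3 = 15644.21576
Terminal value at year 3: TV = D_3×(1+g_2)/(r−g_2) = 16535.93605/0.051 = 324234.04029
P_0 = D_1/(1+r)^1 + D_2/(1+r)^2 + D_3/(1+r)^3 + TV/(1+r)^3
    = 11096.75090 + 11297.05327 + 11500.97119 + 238363.26573 = 272258.04110

272258.04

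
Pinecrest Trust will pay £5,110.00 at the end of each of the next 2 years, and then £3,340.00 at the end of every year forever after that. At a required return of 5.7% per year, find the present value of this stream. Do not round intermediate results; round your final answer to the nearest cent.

PV of 2-year annuity: £5,110.00 × [1 − (1+0.057)^−2] / 0.057 = 9408.17132
Perpetuity value at year 2: £3,340.00 / 0.057 = 58596.49123
PV of perpetuity: 58596.49123 / (1+0.057)^2 = 52447.11898
Total PV = 9408.17132 + 52447.11898 = 61855.29030

£61855.29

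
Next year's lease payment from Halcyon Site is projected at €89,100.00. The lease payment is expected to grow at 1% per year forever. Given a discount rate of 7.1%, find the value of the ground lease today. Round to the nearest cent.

Growing perpetuity: P = D₁ / (r − g) = €89,100.0000 / (0.071 − 0.01) = €1,460,655.74

€1460655.74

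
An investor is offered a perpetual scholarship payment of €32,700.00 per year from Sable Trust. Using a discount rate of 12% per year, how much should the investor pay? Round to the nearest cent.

Level perpetuity: PV = C / r = €32,700.00 / 0.12 = €272,500.00

€272500.00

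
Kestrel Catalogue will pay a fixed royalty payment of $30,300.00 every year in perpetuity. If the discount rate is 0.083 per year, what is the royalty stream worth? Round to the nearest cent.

Level perpetuity: PV = C / r = $30,300.00 / 0.083 = $365,060.24

$365060.24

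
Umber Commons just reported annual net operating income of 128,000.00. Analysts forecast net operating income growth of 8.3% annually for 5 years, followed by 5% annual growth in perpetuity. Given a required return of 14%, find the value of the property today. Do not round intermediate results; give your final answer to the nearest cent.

D_1 = 138624.00000
D_2 = 150129.79200
D_3 = 162590.56474
D_4 = 176085.58161
D_5 = 190700.68488
Terminal value at year 5: TV = D_5×(1+g_2)/(r−g_2) = 200235.71913/0.09 = 2224841.32363
P_0 = D_1/(1+r)^1 + D_2/(1+r)^2 + D_3/(1+r)^3 + D_4/(1+r)^4 + D_5/(1+r)^5 + TV/(1+r)^5
    = 121600.00000 + 115520.00000 + 109744.00000 + 104256.80000 + 99043.96000 + 1155512.86667 = 1705677.62667

1705677.63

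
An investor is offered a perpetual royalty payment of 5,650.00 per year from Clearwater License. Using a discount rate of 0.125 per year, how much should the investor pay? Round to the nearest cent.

Level perpetuity: PV = C / r = 5,650.00 / 0.125 = 45,200.00

45200.00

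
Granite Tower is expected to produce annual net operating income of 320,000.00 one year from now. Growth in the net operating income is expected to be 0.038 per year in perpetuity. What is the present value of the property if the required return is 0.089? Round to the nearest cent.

6274509.80

Growing perpetuity: P = D₁ / (r − g) = 320,000.0000 / (0.089 − 0.038) = 6,274,509.80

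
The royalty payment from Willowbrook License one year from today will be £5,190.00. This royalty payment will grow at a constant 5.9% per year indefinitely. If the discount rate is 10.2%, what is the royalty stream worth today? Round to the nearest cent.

Growing perpetuity: P = D₁ / (r − g) = £5,190.0000 / (0.102 − 0.059) = £120,697.67

£120697.67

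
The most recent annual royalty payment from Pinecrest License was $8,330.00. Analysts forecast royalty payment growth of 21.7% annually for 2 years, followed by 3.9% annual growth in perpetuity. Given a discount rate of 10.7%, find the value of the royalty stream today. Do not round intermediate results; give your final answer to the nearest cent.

$173054.21

D_1 = 10137.61000
D_2 = 12337.47137
Terminal value at year 2: TV = D_2×(1+g_2)/(r−g_2) = 12818.63275/0.068 = 188509.30520
P_0 = D_1/(1+r)^1 + D_2/(1+r)^2 + TV/(1+r)^2
    = 9157.73261 + 10067.71507 + 153828.76415 = 173054.21183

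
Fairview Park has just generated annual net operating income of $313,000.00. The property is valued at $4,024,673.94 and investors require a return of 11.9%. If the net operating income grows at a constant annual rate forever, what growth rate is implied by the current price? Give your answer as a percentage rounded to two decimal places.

3.83%

P = D₀(1+g)/(r−g) ⇒ P(r−g) = D₀(1+g) ⇒ g(P+D₀) = P·r − D₀
g = (P·r − D₀)/(P + D₀) = ($4,024,673.94×0.119 − $313,000.00) / ($4,024,673.94 + $313,000.00) = 0.038255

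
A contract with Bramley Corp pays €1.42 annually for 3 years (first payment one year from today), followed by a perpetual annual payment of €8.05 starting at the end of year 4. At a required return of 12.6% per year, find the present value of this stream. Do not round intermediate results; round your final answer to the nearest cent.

€48.13

PV of 3-year annuity: €1.42 × [1 − (1+0.126)^−3] / 0.126 = 3.37574
Perpetuity value at year 3: €8.05 / 0.126 = 63.88889
PV of perpetuity: 63.88889 / (1+0.126)^3 = 44.75176
Total PV = 3.37574 + 44.75176 = 48.12751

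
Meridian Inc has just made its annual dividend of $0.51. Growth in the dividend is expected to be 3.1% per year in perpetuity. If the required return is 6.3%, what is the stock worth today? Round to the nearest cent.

$16.43

D₁ = D₀ × (1 + g) = $0.51 × 1.031 = $0.5258
Growing perpetuity: P = D₁ / (r − g) = $0.5258 / (0.063 − 0.031) = $16.43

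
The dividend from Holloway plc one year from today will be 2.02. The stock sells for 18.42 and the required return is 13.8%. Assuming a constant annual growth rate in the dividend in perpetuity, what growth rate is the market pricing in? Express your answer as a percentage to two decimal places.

2.83%

P = D₁/(r−g) ⇒ g = r − D₁/P = 0.138 − 2.02/18.42 = 0.028337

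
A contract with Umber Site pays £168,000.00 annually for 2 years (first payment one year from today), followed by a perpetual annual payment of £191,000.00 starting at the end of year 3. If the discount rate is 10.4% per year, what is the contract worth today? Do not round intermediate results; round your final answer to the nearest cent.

PV of 2-year annuity: £168,000.00 × [1 − (1+0.104)^−2] / 0.104 = 290012.60239
Perpetuity value at year 2: £191,000.00 / 0.104 = 1836538.46154
PV of perpetuity: 1836538.46154 / (1+0.104)^2 = 1506821.75286
Total PV = 290012.60239 + 1506821.75286 = 1796834.35526

£1796834.36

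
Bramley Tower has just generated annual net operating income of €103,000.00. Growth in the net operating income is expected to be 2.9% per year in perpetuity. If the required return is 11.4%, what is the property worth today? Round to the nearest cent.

€1246905.88

D₁ = D₀ × (1 + g) = €103,000.00 × 1.029 = €105,987.0000
Growing perpetuity: P = D₁ / (r − g) = €105,987.0000 / (0.114 − 0.029) = €1,246,905.88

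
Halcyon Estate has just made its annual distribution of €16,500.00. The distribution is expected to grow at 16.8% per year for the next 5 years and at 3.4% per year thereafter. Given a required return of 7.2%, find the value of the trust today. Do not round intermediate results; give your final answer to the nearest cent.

€796878.82

D_1 = 19272.00000
D_2 = 22509.69600
D_3 = 26291.32493
D_4 = 30708.26752
D_5 = 35867.25646
Terminal value at year 5: TV = D_5×(1+g_2)/(r−g_2) = 37086.74318/0.038 = 975966.92574
P_0 = D_1/(1+r)^1 + D_2/(1+r)^2 + D_3/(1+r)^3 + D_4/(1+r)^4 + D_5/(1+r)^5 + TV/(1+r)^5
    = 17977.61194 + 19587.54734 + 21341.65605 + 23252.84913 + 25335.19383 + 689383.95851 = 796878.81681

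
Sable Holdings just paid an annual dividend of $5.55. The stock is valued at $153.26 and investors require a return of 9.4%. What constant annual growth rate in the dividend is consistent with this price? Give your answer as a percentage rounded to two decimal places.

5.58%

P = D₀(1+g)/(r−g) ⇒ P(r−g) = D₀(1+g) ⇒ g(P+D₀) = P·r − D₀
g = (P·r − D₀)/(P + D₀) = ($153.26×0.094 − $5.55) / ($153.26 + $5.55) = 0.055768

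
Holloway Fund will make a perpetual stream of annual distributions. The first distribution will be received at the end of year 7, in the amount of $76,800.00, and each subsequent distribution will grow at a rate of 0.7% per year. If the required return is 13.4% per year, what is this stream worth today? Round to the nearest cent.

Value at end of year 6: C₁ / (r − g) = $76,800.00 / (0.134 − 0.007) = $604,724.4094
Discount to today: PV = $604,724.4094 / (1 + 0.134)^6 = $604,724.4094 / 2.126563 = $284,366.98

$284366.98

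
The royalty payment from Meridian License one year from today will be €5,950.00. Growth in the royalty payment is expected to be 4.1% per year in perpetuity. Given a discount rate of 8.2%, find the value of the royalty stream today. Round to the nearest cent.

Growing perpetuity: P = D₁ / (r − g) = €5,950.0000 / (0.082 − 0.041) = €145,121.95

€145121.95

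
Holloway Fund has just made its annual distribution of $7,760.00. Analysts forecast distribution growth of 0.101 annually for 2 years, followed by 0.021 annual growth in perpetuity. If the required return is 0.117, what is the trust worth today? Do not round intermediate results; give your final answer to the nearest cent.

D_1 = 8543.76000
D_2 = 9406.67976
Terminal value at year 2: TV = D_2×(1+g_2)/(r−g_2) = 9604.22003/0.096 = 100043.95870
P_0 = D_1/(1+r)^1 + D_2/(1+r)^2 + TV/(1+r)^2
    = 7648.84512 + 7539.28243 + 80183.41005 = 95371.53760

$95371.54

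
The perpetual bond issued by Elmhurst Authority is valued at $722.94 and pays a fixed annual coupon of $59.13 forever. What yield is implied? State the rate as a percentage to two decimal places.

8.18%

P = C/r ⇒ r = C/P = $59.13/$722.94 = 0.081791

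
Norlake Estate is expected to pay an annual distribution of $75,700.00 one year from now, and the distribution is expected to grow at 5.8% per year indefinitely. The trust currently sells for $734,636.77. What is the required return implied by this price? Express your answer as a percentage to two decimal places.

16.10%

P = D₁/(r − g) ⇒ r = D₁/P + g = $75,700.0000/$734,636.77 + 0.058 = 0.103044 + 0.058 = 0.161044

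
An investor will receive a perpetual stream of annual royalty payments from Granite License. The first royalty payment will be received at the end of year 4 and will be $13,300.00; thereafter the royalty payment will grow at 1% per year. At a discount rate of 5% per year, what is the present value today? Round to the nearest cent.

$287226.00

Value at end of year 3: C₁ / (r − g) = $13,300.00 / (0.05 − 0.01) = $332,500.0000
Discount to today: PV = $332,500.0000 / (1 + 0.05)^3 = $332,500.0000 / 1.157625 = $287,226.00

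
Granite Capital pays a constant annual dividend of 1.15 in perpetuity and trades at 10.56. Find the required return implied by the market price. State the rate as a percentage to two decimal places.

10.89%

P = C/r ⇒ r = C/P = 1.15/10.56 = 0.108902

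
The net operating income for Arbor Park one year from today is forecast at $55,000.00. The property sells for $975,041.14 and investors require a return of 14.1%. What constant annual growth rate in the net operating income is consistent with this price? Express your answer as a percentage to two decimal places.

8.46%

P = D₁/(r−g) ⇒ g = r − D₁/P = 0.141 − $55,000.00/$975,041.14 = 0.084592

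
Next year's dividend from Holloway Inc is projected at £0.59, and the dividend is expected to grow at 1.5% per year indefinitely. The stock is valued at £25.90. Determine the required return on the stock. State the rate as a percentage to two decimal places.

P = D₁/(r − g) ⇒ r = D₁/P + g = £0.5900/£25.90 + 0.015 = 0.022780 + 0.015 = 0.037780

3.78%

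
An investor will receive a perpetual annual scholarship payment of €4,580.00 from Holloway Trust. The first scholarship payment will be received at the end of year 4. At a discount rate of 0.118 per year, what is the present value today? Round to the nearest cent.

€27775.26

Value at end of year 3: C / r = €4,580.00 / 0.118 = €38,813.5593
Discount to today: PV = €38,813.5593 / (1 + 0.118)^3 = €38,813.5593 / 1.397415 = €27,775.26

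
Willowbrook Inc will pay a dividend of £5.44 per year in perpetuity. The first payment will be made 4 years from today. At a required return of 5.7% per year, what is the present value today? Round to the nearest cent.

£80.82

Value at end of year 3: C / r = £5.44 / 0.057 = £95.4386
Discount to today: PV = £95.4386 / (1 + 0.057)^3 = £95.4386 / 1.180932 = £80.82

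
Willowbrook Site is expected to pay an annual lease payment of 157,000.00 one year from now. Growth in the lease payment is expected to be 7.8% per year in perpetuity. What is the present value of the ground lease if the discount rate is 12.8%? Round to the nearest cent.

Growing perpetuity: P = D₁ / (r − g) = 157,000.0000 / (0.128 − 0.078) = 3,140,000.00

3140000.00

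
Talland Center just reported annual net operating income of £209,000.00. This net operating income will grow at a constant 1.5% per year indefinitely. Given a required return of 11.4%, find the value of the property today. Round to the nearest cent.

D₁ = D₀ × (1 + g) = £209,000.00 × 1.015 = £212,135.0000
Growing perpetuity: P = D₁ / (r − g) = £212,135.0000 / (0.114 − 0.015) = £2,142,777.78

£2142777.78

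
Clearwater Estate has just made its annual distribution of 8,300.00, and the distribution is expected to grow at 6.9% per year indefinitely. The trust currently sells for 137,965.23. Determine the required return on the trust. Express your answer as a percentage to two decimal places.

13.33%

D₁ = 8,300.00 × 1.069 = 8,872.7000
P = D₁/(r − g) ⇒ r = D₁/P + g = 8,872.7000/137,965.23 + 0.069 = 0.064311 + 0.069 = 0.133311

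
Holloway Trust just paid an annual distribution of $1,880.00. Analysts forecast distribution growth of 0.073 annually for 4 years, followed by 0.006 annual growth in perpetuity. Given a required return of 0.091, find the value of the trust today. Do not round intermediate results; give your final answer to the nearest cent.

$28032.80

D_1 = 2017.24000
D_2 = 2164.49852
D_3 = 2322.50691
D_4 = 2492.04992
Terminal value at year 4: TV = D_4×(1+g_2)/(r−g_2) = 2507.00222/0.085 = 29494.14372
P_0 = D_1/(1+r)^1 + D_2/(1+r)^2 + D_3/(1+r)^3 + D_4/(1+r)^4 + TV/(1+r)^4
    = 1848.98258 + 1818.47691 + 1788.47455 + 1758.96717 + 20817.89385 = 28032.79507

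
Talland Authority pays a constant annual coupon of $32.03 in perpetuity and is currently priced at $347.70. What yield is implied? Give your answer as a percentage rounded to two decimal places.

P = C/r ⇒ r = C/P = $32.03/$347.70 = 0.092120

9.21%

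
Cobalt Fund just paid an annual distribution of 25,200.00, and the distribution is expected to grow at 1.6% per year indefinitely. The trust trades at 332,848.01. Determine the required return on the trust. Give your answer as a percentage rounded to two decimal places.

D₁ = 25,200.00 × 1.016 = 25,603.2000
P = D₁/(r − g) ⇒ r = D₁/P + g = 25,603.2000/332,848.01 + 0.016 = 0.076922 + 0.016 = 0.092922

9.29%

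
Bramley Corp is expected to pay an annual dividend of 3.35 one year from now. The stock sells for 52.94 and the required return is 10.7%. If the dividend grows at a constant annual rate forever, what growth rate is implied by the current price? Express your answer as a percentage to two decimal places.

P = D₁/(r−g) ⇒ g = r − D₁/P = 0.107 − 3.35/52.94 = 0.043721

4.37%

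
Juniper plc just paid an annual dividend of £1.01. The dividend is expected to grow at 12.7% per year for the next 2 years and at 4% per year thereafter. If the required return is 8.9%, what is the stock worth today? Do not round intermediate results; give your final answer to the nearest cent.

D_1 = 1.13827
D_2 = 1.28283
Terminal value at year 2: TV = D_2×(1+g_2)/(r−g_2) = 1.33414/0.049 = 27.22742
P_0 = D_1/(1+r)^1 + D_2/(1+r)^2 + TV/(1+r)^2
    = 1.04524 + 1.08172 + 22.95888 = 25.08584

£25.09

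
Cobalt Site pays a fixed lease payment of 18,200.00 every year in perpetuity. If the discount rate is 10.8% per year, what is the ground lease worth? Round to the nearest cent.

168518.52

Level perpetuity: PV = C / r = 18,200.00 / 0.108 = 168,518.52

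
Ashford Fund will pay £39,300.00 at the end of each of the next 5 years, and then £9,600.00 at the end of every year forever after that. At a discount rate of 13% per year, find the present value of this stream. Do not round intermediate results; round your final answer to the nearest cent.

£178307.92

PV of 5-year annuity: £39,300.00 × [1 − (1+0.13)^−5] / 0.13 = 138227.18858
Perpetuity value at year 5: £9,600.00 / 0.13 = 73846.15385
PV of perpetuity: 73846.15385 / (1+0.13)^5 = 40080.73374
Total PV = 138227.18858 + 40080.73374 = 178307.92231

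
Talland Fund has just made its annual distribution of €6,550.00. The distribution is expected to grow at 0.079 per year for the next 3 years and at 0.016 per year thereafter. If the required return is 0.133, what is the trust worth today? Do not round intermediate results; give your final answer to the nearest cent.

€66963.12

D_1 = 7067.45000
D_2 = 7625.77855
D_3 = 8228.21506
Terminal value at year 3: TV = D_3×(1+g_2)/(r−g_2) = 8359.86650/0.117 = 71451.85040
P_0 = D_1/(1+r)^1 + D_2/(1+r)^2 + D_3/(1+r)^3 + TV/(1+r)^3
    = 6237.81995 + 5940.51873 + 5657.38721 + 49127.39665 = 66963.12254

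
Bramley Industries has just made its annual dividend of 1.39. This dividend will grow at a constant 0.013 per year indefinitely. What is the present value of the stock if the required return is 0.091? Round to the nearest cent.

D₁ = D₀ × (1 + g) = 1.39 × 1.013 = 1.4081
Growing perpetuity: P = D₁ / (r − g) = 1.4081 / (0.091 − 0.013) = 18.05

18.05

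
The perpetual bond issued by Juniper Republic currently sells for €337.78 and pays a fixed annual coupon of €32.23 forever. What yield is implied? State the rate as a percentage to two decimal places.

9.54%

P = C/r ⇒ r = C/P = €32.23/€337.78 = 0.095417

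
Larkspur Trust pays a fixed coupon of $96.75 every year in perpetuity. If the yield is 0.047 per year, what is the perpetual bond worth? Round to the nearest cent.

$2058.51

Level perpetuity: PV = C / r = $96.75 / 0.047 = $2,058.51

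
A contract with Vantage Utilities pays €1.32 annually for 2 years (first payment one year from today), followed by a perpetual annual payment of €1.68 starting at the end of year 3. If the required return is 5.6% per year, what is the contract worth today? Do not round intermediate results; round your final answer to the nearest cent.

PV of 2-year annuity: €1.32 × [1 − (1+0.056)^−2] / 0.056 = 2.43371
Perpetuity value at year 2: €1.68 / 0.056 = 30.00000
PV of perpetuity: 30.00000 / (1+0.056)^2 = 26.90255
Total PV = 2.43371 + 26.90255 = 29.33626

€29.34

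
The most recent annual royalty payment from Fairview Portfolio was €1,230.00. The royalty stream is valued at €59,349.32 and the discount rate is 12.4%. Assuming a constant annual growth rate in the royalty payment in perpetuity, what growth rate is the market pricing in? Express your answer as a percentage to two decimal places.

P = D₀(1+g)/(r−g) ⇒ P(r−g) = D₀(1+g) ⇒ g(P+D₀) = P·r − D₀
g = (P·r − D₀)/(P + D₀) = (€59,349.32×0.124 − €1,230.00) / (€59,349.32 + €1,230.00) = 0.101178

10.12%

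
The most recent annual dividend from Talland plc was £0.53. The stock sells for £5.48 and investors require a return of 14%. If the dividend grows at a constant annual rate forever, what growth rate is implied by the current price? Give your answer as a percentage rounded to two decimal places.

3.95%

P = D₀(1+g)/(r−g) ⇒ P(r−g) = D₀(1+g) ⇒ g(P+D₀) = P·r − D₀
g = (P·r − D₀)/(P + D₀) = (£5.48×0.14 − £0.53) / (£5.48 + £0.53) = 0.039468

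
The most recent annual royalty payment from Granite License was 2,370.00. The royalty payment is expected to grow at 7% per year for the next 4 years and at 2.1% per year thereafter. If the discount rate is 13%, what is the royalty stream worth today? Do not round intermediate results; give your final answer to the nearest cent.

26133.81

D_1 = 2535.90000
D_2 = 2713.41300
D_3 = 2903.35191
D_4 = 3106.58654
Terminal value at year 4: TV = D_4×(1+g_2)/(r−g_2) = 3171.82486/0.109 = 29099.31065
P_0 = D_1/(1+r)^1 + D_2/(1+r)^2 + D_3/(1+r)^3 + D_4/(1+r)^4 + TV/(1+r)^4
    = 2244.15929 + 2125.00039 + 2012.16851 + 1905.32771 + 17847.15219 = 26133.80809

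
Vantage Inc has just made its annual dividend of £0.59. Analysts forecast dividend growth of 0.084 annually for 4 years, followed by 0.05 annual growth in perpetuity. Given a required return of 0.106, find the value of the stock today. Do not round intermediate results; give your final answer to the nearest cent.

D_1 = 0.63956
D_2 = 0.69328
D_3 = 0.75152
D_4 = 0.81465
Terminal value at year 4: TV = D_4×(1+g_2)/(r−g_2) = 0.85538/0.056 = 15.27462
P_0 = D_1/(1+r)^1 + D_2/(1+r)^2 + D_3/(1+r)^3 + D_4/(1+r)^4 + TV/(1+r)^4
    = 0.57826 + 0.56676 + 0.55549 + 0.54444 + 10.20822 = 12.45317

£12.45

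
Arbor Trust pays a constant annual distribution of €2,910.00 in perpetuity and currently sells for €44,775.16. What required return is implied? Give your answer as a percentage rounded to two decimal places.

6.50%

P = C/r ⇒ r = C/P = €2,910.00/€44,775.16 = 0.064991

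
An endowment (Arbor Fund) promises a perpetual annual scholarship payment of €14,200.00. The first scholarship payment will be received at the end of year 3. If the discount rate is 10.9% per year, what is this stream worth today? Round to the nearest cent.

€105925.07

Value at end of year 2: C / r = €14,200.00 / 0.109 = €130,275.2294
Discount to today: PV = €130,275.2294 / (1 + 0.109)^2 = €130,275.2294 / 1.229881 = €105,925.07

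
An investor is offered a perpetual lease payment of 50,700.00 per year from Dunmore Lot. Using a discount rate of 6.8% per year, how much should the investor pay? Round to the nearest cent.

Level perpetuity: PV = C / r = 50,700.00 / 0.068 = 745,588.24

745588.24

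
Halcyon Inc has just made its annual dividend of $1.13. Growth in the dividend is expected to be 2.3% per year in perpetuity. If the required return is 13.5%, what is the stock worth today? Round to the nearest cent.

D₁ = D₀ × (1 + g) = $1.13 × 1.023 = $1.1560
Growing perpetuity: P = D₁ / (r − g) = $1.1560 / (0.135 − 0.023) = $10.32

$10.32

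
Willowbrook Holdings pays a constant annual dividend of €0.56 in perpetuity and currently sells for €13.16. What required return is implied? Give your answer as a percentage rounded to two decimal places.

P = C/r ⇒ r = C/P = €0.56/€13.16 = 0.042553

4.26%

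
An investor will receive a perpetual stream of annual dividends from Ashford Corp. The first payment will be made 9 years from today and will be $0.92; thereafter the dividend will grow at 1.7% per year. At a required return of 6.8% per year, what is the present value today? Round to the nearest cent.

$10.66

Value at end of year 8: C₁ / (r − g) = $0.92 / (0.068 − 0.017) = $18.0392
Discount to today: PV = $18.0392 / (1 + 0.068)^8 = $18.0392 / 1.692661 = $10.66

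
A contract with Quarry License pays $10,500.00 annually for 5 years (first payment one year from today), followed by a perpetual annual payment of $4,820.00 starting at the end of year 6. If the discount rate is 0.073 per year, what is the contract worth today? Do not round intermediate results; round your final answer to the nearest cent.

PV of 5-year annuity: $10,500.00 × [1 − (1+0.073)^−5] / 0.073 = 42708.45220
Perpetuity value at year 5: $4,820.00 / 0.073 = 66027.39726
PV of perpetuity: 66027.39726 / (1+0.073)^5 = 46422.18396
Total PV = 42708.45220 + 46422.18396 = 89130.63617

$89130.64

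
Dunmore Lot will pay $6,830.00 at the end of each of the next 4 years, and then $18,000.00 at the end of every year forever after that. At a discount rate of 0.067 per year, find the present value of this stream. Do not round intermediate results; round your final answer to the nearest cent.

PV of 4-year annuity: $6,830.00 × [1 − (1+0.067)^−4] / 0.067 = 23292.20068
Perpetuity value at year 4: $18,000.00 / 0.067 = 268656.71642
PV of perpetuity: 268656.71642 / (1+0.067)^4 = 207271.70730
Total PV = 23292.20068 + 207271.70730 = 230563.90798

$230563.91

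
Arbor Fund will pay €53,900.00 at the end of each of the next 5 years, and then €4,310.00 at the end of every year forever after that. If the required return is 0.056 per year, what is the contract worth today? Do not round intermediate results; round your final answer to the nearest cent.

€288148.25

PV of 5-year annuity: €53,900.00 × [1 − (1+0.056)^−5] / 0.056 = 229538.52704
Perpetuity value at year 5: €4,310.00 / 0.056 = 76964.28571
PV of perpetuity: 76964.28571 / (1+0.056)^5 = 58609.72075
Total PV = 229538.52704 + 58609.72075 = 288148.24779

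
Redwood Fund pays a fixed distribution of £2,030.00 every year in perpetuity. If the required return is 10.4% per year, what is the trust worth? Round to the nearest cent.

Level perpetuity: PV = C / r = £2,030.00 / 0.104 = £19,519.23

£19519.23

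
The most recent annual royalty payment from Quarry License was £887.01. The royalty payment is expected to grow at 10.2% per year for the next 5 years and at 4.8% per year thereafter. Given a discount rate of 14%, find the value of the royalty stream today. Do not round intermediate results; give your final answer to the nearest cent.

D_1 = 977.48502
D_2 = 1077.18849
D_3 = 1187.06172
D_4 = 1308.14201
D_5 = 1441.57250
Terminal value at year 5: TV = D_5×(1+g_2)/(r−g_2) = 1510.76798/0.092 = 16421.39107
P_0 = D_1/(1+r)^1 + D_2/(1+r)^2 + D_3/(1+r)^3 + D_4/(1+r)^4 + D_5/(1+r)^5 + TV/(1+r)^5
    = 857.44300 + 828.86157 + 801.23285 + 774.52509 + 748.70758 + 8528.75595 = 12539.52603

£12539.53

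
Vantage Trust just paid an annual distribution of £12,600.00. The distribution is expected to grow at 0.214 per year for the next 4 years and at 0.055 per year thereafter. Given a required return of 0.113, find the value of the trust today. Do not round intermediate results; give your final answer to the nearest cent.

£387325.64

D_1 = 15296.40000
D_2 = 18569.82960
D_3 = 22543.77313
D_4 = 27368.14059
Terminal value at year 4: TV = D_4×(1+g_2)/(r−g_2) = 28873.38832/0.058 = 497817.03995
P_0 = D_1/(1+r)^1 + D_2/(1+r)^2 + D_3/(1+r)^3 + D_4/(1+r)^4 + TV/(1+r)^4
    = 13743.39623 + 14990.55078 + 16350.87929 + 17834.65180 + 324406.16640 = 387325.64450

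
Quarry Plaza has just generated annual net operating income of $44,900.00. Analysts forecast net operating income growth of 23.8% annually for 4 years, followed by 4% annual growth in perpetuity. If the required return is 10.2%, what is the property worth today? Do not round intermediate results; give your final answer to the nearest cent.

$1441904.24

D_1 = 55586.20000
D_2 = 68815.71560
D_3 = 85193.85591
D_4 = 105469.99362
Terminal value at year 4: TV = D_4×(1+g_2)/(r−g_2) = 109688.79336/0.062 = 1769174.08653
P_0 = D_1/(1+r)^1 + D_2/(1+r)^2 + D_3/(1+r)^3 + D_4/(1+r)^4 + TV/(1+r)^4
    = 50441.19782 + 56666.24583 + 63659.53933 + 71515.88901 + 1199621.36398 = 1441904.23596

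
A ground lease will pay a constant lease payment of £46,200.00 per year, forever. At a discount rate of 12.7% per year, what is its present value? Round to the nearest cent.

£363779.53

Level perpetuity: PV = C / r = £46,200.00 / 0.127 = £363,779.53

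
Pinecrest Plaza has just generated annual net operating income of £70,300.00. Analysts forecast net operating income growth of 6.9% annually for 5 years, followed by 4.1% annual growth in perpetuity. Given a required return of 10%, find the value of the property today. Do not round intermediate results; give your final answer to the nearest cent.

£1398050.57

D_1 = 75150.70000
D_2 = 80336.09830
D_3 = 85879.28908
D_4 = 91804.96003
D_5 = 98139.50227
Terminal value at year 5: TV = D_5×(1+g_2)/(r−g_2) = 102163.22186/0.059 = 1731580.03160
P_0 = D_1/(1+r)^1 + D_2/(1+r)^2 + D_3/(1+r)^3 + D_4/(1+r)^4 + D_5/(1+r)^5 + TV/(1+r)^5
    = 68318.81818 + 66393.46967 + 64522.38098 + 62704.02297 + 60936.90959 + 1075174.96421 = 1398050.56560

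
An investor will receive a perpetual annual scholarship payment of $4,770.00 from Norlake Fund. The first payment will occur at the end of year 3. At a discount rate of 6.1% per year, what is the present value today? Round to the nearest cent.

Value at end of year 2: C / r = $4,770.00 / 0.061 = $78,196.7213
Discount to today: PV = $78,196.7213 / (1 + 0.061)^2 = $78,196.7213 / 1.125721 = $69,463.68

$69463.68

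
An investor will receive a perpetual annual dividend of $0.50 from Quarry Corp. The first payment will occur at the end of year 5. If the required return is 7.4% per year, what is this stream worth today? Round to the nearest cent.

$5.08

Value at end of year 4: C / r = $0.50 / 0.074 = $6.7568
Discount to today: PV = $6.7568 / (1 + 0.074)^4 = $6.7568 / 1.330507 = $5.08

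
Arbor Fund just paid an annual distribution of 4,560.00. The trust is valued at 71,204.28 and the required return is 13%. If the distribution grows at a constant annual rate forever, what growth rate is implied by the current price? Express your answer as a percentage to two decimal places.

P = D₀(1+g)/(r−g) ⇒ P(r−g) = D₀(1+g) ⇒ g(P+D₀) = P·r − D₀
g = (P·r − D₀)/(P + D₀) = (71,204.28×0.13 − 4,560.00) / (71,204.28 + 4,560.00) = 0.061989

6.20%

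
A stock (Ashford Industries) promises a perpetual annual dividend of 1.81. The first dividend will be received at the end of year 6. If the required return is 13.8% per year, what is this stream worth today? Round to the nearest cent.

Value at end of year 5: C / r = 1.81 / 0.138 = 13.1159
Discount to today: PV = 13.1159 / (1 + 0.138)^5 = 13.1159 / 1.908584 = 6.87

6.87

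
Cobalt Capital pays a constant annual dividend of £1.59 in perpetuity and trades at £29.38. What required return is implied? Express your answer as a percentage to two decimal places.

5.41%

P = C/r ⇒ r = C/P = £1.59/£29.38 = 0.054118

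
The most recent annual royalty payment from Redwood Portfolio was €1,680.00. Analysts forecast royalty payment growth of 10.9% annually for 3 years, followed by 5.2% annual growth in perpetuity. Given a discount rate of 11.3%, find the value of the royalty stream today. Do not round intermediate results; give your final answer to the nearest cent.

€33665.72

D_1 = 1863.12000
D_2 = 2066.20008
D_3 = 2291.41589
Terminal value at year 3: TV = D_3×(1+g_2)/(r−g_2) = 2410.56951/0.061 = 39517.53303
P_0 = D_1/(1+r)^1 + D_2/(1+r)^2 + D_3/(1+r)^3 + TV/(1+r)^3
    = 1673.96226 + 1667.94623 + 1661.95181 + 28661.85747 = 33665.71777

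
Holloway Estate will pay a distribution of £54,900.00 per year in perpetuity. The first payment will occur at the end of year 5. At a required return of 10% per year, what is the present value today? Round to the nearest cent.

£374974.39

Value at end of year 4: C / r = £54,900.00 / 0.1 = £549,000.0000
Discount to today: PV = £549,000.0000 / (1 + 0.1)^4 = £549,000.0000 / 1.464100 = £374,974.39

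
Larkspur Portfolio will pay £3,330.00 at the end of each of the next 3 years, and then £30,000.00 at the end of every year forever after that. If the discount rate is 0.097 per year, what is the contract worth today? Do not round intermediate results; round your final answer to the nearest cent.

£242602.14

PV of 3-year annuity: £3,330.00 × [1 − (1+0.097)^−3] / 0.097 = 8325.15089
Perpetuity value at year 3: £30,000.00 / 0.097 = 309278.35052
PV of perpetuity: 309278.35052 / (1+0.097)^3 = 234276.99117
Total PV = 8325.15089 + 234276.99117 = 242602.14206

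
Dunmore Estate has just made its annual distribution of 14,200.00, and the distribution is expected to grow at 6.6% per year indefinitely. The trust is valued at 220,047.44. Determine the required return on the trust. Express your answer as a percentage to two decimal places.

D₁ = 14,200.00 × 1.066 = 15,137.2000
P = D₁/(r − g) ⇒ r = D₁/P + g = 15,137.2000/220,047.44 + 0.066 = 0.068791 + 0.066 = 0.134791

13.48%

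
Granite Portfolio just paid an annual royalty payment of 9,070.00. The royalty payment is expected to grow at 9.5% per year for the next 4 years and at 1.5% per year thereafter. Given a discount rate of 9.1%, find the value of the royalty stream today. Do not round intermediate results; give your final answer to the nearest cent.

159532.25

D_1 = 9931.65000
D_2 = 10875.15675
D_3 = 11908.29664
D_4 = 13039.58482
Terminal value at year 4: TV = D_4×(1+g_2)/(r−g_2) = 13235.17859/0.076 = 174147.08677
P_0 = D_1/(1+r)^1 + D_2/(1+r)^2 + D_3/(1+r)^3 + D_4/(1+r)^4 + TV/(1+r)^4
    = 9103.25390 + 9136.62971 + 9170.12790 + 9203.74890 + 122918.48855 = 159532.24895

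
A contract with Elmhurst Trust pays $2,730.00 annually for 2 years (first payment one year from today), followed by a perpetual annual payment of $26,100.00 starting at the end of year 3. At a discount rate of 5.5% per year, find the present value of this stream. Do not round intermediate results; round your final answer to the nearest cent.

PV of 2-year annuity: $2,730.00 × [1 − (1+0.055)^−2] / 0.055 = 5040.45282
Perpetuity value at year 2: $26,100.00 / 0.055 = 474545.45455
PV of perpetuity: 474545.45455 / (1+0.055)^2 = 426356.51000
Total PV = 5040.45282 + 426356.51000 = 431396.96282

$431396.96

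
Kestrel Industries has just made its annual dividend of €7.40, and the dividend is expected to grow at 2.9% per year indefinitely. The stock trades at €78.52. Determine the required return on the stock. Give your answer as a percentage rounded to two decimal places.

D₁ = €7.40 × 1.029 = €7.6146
P = D₁/(r − g) ⇒ r = D₁/P + g = €7.6146/€78.52 + 0.029 = 0.096977 + 0.029 = 0.125977

12.60%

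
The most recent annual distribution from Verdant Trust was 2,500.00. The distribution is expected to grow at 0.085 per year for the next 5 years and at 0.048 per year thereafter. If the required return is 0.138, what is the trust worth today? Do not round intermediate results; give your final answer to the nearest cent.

D_1 = 2712.50000
D_2 = 2943.06250
D_3 = 3193.22281
D_4 = 3464.64675
D_5 = 3759.14173
Terminal value at year 5: TV = D_5×(1+g_2)/(r−g_2) = 3939.58053/0.09 = 43773.11698
P_0 = D_1/(1+r)^1 + D_2/(1+r)^2 + D_3/(1+r)^3 + D_4/(1+r)^4 + D_5/(1+r)^5 + TV/(1+r)^5
    = 2383.56766 + 2272.55792 + 2166.71823 + 2065.80780 + 1969.59707 + 22934.86365 = 33793.11233

33793.11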